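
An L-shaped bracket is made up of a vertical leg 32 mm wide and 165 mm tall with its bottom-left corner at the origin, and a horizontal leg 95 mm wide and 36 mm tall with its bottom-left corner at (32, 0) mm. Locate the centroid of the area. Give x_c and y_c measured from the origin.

x_c = 40.96 mm, y_c = 57.14 mm

vertical leg: A = 32 × 165 = 5280.00, centroid at (16.00, 82.50).
horizontal leg: A = 95 × 36 = 3420.00, centroid at (79.50, 18.00).
ΣA = 8700.00 mm², ΣAx_c = 356370.00 mm³, ΣAy_c = 497160.00 mm³.
x_c = 356370.00/8700.00 = 40.96 mm; y_c = 497160.00/8700.00 = 57.14 mm.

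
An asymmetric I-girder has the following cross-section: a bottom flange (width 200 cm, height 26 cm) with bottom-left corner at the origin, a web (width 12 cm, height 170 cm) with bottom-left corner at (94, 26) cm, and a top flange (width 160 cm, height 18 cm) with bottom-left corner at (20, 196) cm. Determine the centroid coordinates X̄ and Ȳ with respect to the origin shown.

Part | A | x̄ᵢ | ȳᵢ | A·x̄ᵢ | A·ȳᵢ
bottom flange | 5200.00 | 100.00 | 13.00 | 520000.00 | 67600.00
web | 2040.00 | 100.00 | 111.00 | 204000.00 | 226440.00
top flange | 2880.00 | 100.00 | 205.00 | 288000.00 | 590400.00
Σ | 10120.00 |  |  | 1012000.00 | 884440.00
X̄ = 1012000.00 / 10120.00 = 100.00 cm
Ȳ = 884440.00 / 10120.00 = 87.40 cm

X̄ = 100.00 cm, Ȳ = 87.40 cm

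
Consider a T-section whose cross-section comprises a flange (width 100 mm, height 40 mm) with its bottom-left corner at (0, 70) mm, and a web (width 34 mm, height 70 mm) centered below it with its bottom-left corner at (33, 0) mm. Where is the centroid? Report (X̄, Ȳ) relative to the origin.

X̄ = 50.00 mm, Ȳ = 69.48 mm

web: A = 34 × 70 = 2380.00, centroid at (50.00, 35.00).
flange: A = 100 × 40 = 4000.00, centroid at (50.00, 90.00).
ΣA = 6380.00 mm²
ΣAX̄ = (2380.00)(50.00) + (4000.00)(50.00) = 319000.00 mm³
ΣAȲ = (2380.00)(35.00) + (4000.00)(90.00) = 443300.00 mm³
X̄ = 319000.00 / 6380.00 = 50.00 mm
Ȳ = 443300.00 / 6380.00 = 69.48 mm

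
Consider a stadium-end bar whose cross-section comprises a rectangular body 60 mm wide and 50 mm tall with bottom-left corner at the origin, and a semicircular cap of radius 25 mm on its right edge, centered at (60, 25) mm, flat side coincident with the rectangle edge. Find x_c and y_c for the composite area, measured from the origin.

Part | A | x̄ᵢ | ȳᵢ | A·x̄ᵢ | A·ȳᵢ
rectangular body | 3000.00 | 30.00 | 25.00 | 90000.00 | 75000.00
semicircular end | 981.75 | 70.61 | 25.00 | 69321.53 | 24543.69
Σ | 3981.75 |  |  | 159321.53 | 99543.69
x_c = 159321.53 / 3981.75 = 40.01 mm
y_c = 99543.69 / 3981.75 = 25.00 mm

x_c = 40.01 mm, y_c = 25.00 mm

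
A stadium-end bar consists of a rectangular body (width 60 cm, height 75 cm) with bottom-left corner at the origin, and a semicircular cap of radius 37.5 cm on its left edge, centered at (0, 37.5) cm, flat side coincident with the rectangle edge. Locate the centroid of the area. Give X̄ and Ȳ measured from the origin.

rectangular body: A = 60 × 75 = 4500.00, centroid at (30.00, 37.50).
semicircular end: A = ½π·37.5² = 2208.93, centroid at (-15.92, 37.50).
ΣA = 6708.93 cm²
ΣAX̄ = (4500.00)(30.00) + (2208.93)(-15.92) = 99843.75 cm³
ΣAȲ = (4500.00)(37.50) + (2208.93)(37.50) = 251584.96 cm³
X̄ = 99843.75 / 6708.93 = 14.88 cm
Ȳ = 251584.96 / 6708.93 = 37.50 cm

X̄ = 14.88 cm, Ȳ = 37.50 cm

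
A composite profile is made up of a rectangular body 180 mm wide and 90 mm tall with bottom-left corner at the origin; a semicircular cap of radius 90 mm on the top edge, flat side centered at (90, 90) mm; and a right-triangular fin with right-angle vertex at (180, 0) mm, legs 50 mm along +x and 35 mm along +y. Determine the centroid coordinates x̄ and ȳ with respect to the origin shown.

rectangular body: A = 180 × 90 = 16200.00, centroid at (90.00, 45.00).
semicircular top: A = ½π·90² = 12723.45, centroid at (90.00, 128.20).
triangular fin: A = ½·50·35 = 875.00, centroid at (196.67, 11.67).
ΣA = 29798.45 mm²
ΣAx̄ = (16200.00)(90.00) + (12723.45)(90.00) + (875.00)(196.67) = 2775193.86 mm³
ΣAȳ = (16200.00)(45.00) + (12723.45)(128.20) + (875.00)(11.67) = 2370318.86 mm³
x̄ = 2775193.86 / 29798.45 = 93.13 mm
ȳ = 2370318.86 / 29798.45 = 79.55 mm

x̄ = 93.13 mm, ȳ = 79.55 mm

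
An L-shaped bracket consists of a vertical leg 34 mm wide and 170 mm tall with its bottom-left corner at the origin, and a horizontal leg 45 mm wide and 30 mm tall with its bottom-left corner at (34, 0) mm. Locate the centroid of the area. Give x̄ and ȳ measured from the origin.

Part | A | x̄ᵢ | ȳᵢ | A·x̄ᵢ | A·ȳᵢ
vertical leg | 5780.00 | 17.00 | 85.00 | 98260.00 | 491300.00
horizontal leg | 1350.00 | 56.50 | 15.00 | 76275.00 | 20250.00
Σ | 7130.00 |  |  | 174535.00 | 511550.00
x̄ = 174535.00 / 7130.00 = 24.48 mm
ȳ = 511550.00 / 7130.00 = 71.75 mm

x̄ = 24.48 mm, ȳ = 71.75 mm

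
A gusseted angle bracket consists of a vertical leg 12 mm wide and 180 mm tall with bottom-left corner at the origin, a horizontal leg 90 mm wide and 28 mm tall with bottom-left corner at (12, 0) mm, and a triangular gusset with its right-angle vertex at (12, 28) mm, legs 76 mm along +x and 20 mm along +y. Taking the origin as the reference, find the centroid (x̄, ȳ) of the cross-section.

x̄ = 34.00 mm, ȳ = 47.06 mm

vertical leg: A = 12 × 180 = 2160.00, centroid at (6.00, 90.00).
horizontal leg: A = 90 × 28 = 2520.00, centroid at (57.00, 14.00).
gusset: A = ½·76·20 = 760.00, centroid at (37.33, 34.67).
ΣA = 5440.00 mm², ΣAx̄ = 184973.33 mm³, ΣAȳ = 256026.67 mm³.
x̄ = 184973.33/5440.00 = 34.00 mm; ȳ = 256026.67/5440.00 = 47.06 mm.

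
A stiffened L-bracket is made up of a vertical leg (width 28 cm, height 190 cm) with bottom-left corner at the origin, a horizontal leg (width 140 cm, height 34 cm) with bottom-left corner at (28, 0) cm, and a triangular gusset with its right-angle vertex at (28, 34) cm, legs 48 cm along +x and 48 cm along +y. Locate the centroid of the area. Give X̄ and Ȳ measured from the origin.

X̄ = 52.68 cm, Ȳ = 57.33 cm

Part | A | x̄ᵢ | ȳᵢ | A·x̄ᵢ | A·ȳᵢ
vertical leg | 5320.00 | 14.00 | 95.00 | 74480.00 | 505400.00
horizontal leg | 4760.00 | 98.00 | 17.00 | 466480.00 | 80920.00
gusset | 1152.00 | 44.00 | 50.00 | 50688.00 | 57600.00
Σ | 11232.00 |  |  | 591648.00 | 643920.00
X̄ = 591648.00 / 11232.00 = 52.68 cm
Ȳ = 643920.00 / 11232.00 = 57.33 cm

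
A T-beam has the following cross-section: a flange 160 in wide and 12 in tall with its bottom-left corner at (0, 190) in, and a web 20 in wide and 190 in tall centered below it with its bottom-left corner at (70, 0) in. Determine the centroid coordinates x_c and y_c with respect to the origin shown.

x_c = 80.00 in, y_c = 128.90 in

web: A = 20 × 190 = 3800.00, centroid at (80.00, 95.00).
flange: A = 160 × 12 = 1920.00, centroid at (80.00, 196.00).
ΣA = 5720.00 in²
ΣAx_c = (3800.00)(80.00) + (1920.00)(80.00) = 457600.00 in³
ΣAy_c = (3800.00)(95.00) + (1920.00)(196.00) = 737320.00 in³
x_c = 457600.00 / 5720.00 = 80.00 in
y_c = 737320.00 / 5720.00 = 128.90 in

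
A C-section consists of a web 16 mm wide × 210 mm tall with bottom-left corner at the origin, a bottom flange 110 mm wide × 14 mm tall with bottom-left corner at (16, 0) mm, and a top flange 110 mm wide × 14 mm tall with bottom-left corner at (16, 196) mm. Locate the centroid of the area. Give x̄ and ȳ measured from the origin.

web: A = 16 × 210 = 3360.00, centroid at (8.00, 105.00).
bottom flange: A = 110 × 14 = 1540.00, centroid at (71.00, 7.00).
top flange: A = 110 × 14 = 1540.00, centroid at (71.00, 203.00).
ΣA = 6440.00 mm²
ΣAx̄ = (3360.00)(8.00) + (1540.00)(71.00) + (1540.00)(71.00) = 245560.00 mm³
ΣAȳ = (3360.00)(105.00) + (1540.00)(7.00) + (1540.00)(203.00) = 676200.00 mm³
x̄ = 245560.00 / 6440.00 = 38.13 mm
ȳ = 676200.00 / 6440.00 = 105.00 mm

x̄ = 38.13 mm, ȳ = 105.00 mm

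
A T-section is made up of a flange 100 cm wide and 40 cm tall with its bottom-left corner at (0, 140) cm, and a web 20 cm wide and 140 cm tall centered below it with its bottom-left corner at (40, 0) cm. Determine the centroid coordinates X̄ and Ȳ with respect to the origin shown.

web: A = 20 × 140 = 2800.00, centroid at (50.00, 70.00).
flange: A = 100 × 40 = 4000.00, centroid at (50.00, 160.00).
ΣA = 6800.00 cm²
ΣAX̄ = (2800.00)(50.00) + (4000.00)(50.00) = 340000.00 cm³
ΣAȲ = (2800.00)(70.00) + (4000.00)(160.00) = 836000.00 cm³
X̄ = 340000.00 / 6800.00 = 50.00 cm
Ȳ = 836000.00 / 6800.00 = 122.94 cm

X̄ = 50.00 cm, Ȳ = 122.94 cm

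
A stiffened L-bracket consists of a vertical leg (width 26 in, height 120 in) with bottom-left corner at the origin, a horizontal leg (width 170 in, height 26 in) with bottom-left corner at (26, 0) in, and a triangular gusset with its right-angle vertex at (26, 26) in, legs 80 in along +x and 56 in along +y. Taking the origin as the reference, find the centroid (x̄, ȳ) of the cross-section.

vertical leg: A = 26 × 120 = 3120.00, centroid at (13.00, 60.00).
horizontal leg: A = 170 × 26 = 4420.00, centroid at (111.00, 13.00).
gusset: A = ½·80·56 = 2240.00, centroid at (52.67, 44.67).
ΣA = 9780.00 in², ΣAx̄ = 649153.33 in³, ΣAȳ = 344713.33 in³.
x̄ = 649153.33/9780.00 = 66.38 in; ȳ = 344713.33/9780.00 = 35.25 in.

x̄ = 66.38 in, ȳ = 35.25 in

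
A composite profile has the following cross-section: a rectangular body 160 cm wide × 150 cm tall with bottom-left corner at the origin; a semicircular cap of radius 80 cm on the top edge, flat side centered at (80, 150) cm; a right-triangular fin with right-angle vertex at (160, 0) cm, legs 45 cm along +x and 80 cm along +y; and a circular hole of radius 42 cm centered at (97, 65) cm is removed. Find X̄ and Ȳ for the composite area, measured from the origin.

X̄ = 82.53 cm, Ȳ = 110.09 cm

rectangular body: A = 160 × 150 = 24000.00, centroid at (80.00, 75.00).
semicircular top: A = ½π·80² = 10053.10, centroid at (80.00, 183.95).
triangular fin: A = ½·45·80 = 1800.00, centroid at (175.00, 26.67).
hole: A = −π·42² = -5541.77, centroid at (97.00, 65.00).
ΣA = 30311.33 cm², ΣAX̄ = 2501696.08 cm³, ΣAȲ = 3337082.79 cm³.
X̄ = 2501696.08/30311.33 = 82.53 cm; Ȳ = 3337082.79/30311.33 = 110.09 cm.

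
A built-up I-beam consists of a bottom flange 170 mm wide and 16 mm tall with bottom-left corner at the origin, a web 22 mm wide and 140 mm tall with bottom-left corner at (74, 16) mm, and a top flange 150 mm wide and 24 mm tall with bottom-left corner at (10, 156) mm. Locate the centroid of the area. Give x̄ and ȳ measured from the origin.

bottom flange: A = 170 × 16 = 2720.00, centroid at (85.00, 8.00).
web: A = 22 × 140 = 3080.00, centroid at (85.00, 86.00).
top flange: A = 150 × 24 = 3600.00, centroid at (85.00, 168.00).
ΣA = 9400.00 mm², ΣAx̄ = 799000.00 mm³, ΣAȳ = 891440.00 mm³.
x̄ = 799000.00/9400.00 = 85.00 mm; ȳ = 891440.00/9400.00 = 94.83 mm.

x̄ = 85.00 mm, ȳ = 94.83 mm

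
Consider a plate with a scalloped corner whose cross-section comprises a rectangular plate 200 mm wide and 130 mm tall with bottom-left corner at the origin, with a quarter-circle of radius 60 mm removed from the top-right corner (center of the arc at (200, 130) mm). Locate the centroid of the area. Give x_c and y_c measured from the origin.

x_c = 90.91 mm, y_c = 60.18 mm

plate: A = 200 × 130 = 26000.00, centroid at (100.00, 65.00).
removed quarter-circle: A = −¼π·60² = -2827.43, centroid at (174.54, 104.54).
ΣA = 23172.57 mm²
ΣAx_c = (26000.00)(100.00) + (-2827.43)(174.54) = 2106513.32 mm³
ΣAy_c = (26000.00)(65.00) + (-2827.43)(104.54) = 1394433.66 mm³
x_c = 2106513.32 / 23172.57 = 90.91 mm
y_c = 1394433.66 / 23172.57 = 60.18 mm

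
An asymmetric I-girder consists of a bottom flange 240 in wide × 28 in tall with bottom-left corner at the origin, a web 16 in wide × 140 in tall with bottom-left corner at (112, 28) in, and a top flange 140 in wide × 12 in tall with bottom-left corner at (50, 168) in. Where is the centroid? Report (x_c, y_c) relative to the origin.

bottom flange: A = 240 × 28 = 6720.00, centroid at (120.00, 14.00).
web: A = 16 × 140 = 2240.00, centroid at (120.00, 98.00).
top flange: A = 140 × 12 = 1680.00, centroid at (120.00, 174.00).
ΣA = 10640.00 in², ΣAx_c = 1276800.00 in³, ΣAy_c = 605920.00 in³.
x_c = 1276800.00/10640.00 = 120.00 in; y_c = 605920.00/10640.00 = 56.95 in.

x_c = 120.00 in, y_c = 56.95 in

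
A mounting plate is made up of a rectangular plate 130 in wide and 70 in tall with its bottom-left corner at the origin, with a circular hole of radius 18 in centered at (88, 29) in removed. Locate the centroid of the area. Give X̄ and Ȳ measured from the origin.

X̄ = 62.10 in, Ȳ = 35.76 in

plate: A = 130 × 70 = 9100.00, centroid at (65.00, 35.00).
hole: A = −π·18² = -1017.88, centroid at (88.00, 29.00).
ΣA = 8082.12 in²
ΣAX̄ = (9100.00)(65.00) + (-1017.88)(88.00) = 501926.91 in³
ΣAȲ = (9100.00)(35.00) + (-1017.88)(29.00) = 288981.60 in³
X̄ = 501926.91 / 8082.12 = 62.10 in
Ȳ = 288981.60 / 8082.12 = 35.76 in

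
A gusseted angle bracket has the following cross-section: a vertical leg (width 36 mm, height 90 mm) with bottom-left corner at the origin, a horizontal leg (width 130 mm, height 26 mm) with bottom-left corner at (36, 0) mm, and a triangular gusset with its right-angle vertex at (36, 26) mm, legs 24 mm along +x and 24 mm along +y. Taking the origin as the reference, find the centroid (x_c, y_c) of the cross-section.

x_c = 59.69 mm, y_c = 28.88 mm

Part | A | x̄ᵢ | ȳᵢ | A·x̄ᵢ | A·ȳᵢ
vertical leg | 3240.00 | 18.00 | 45.00 | 58320.00 | 145800.00
horizontal leg | 3380.00 | 101.00 | 13.00 | 341380.00 | 43940.00
gusset | 288.00 | 44.00 | 34.00 | 12672.00 | 9792.00
Σ | 6908.00 |  |  | 412372.00 | 199532.00
x_c = 412372.00 / 6908.00 = 59.69 mm
y_c = 199532.00 / 6908.00 = 28.88 mm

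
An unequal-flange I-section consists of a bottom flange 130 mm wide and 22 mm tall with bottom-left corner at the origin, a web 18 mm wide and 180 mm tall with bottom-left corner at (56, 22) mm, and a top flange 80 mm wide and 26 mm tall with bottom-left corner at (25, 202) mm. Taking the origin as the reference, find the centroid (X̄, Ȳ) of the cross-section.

bottom flange: A = 130 × 22 = 2860.00, centroid at (65.00, 11.00).
web: A = 18 × 180 = 3240.00, centroid at (65.00, 112.00).
top flange: A = 80 × 26 = 2080.00, centroid at (65.00, 215.00).
ΣA = 8180.00 mm², ΣAX̄ = 531700.00 mm³, ΣAȲ = 841540.00 mm³.
X̄ = 531700.00/8180.00 = 65.00 mm; Ȳ = 841540.00/8180.00 = 102.88 mm.

X̄ = 65.00 mm, Ȳ = 102.88 mm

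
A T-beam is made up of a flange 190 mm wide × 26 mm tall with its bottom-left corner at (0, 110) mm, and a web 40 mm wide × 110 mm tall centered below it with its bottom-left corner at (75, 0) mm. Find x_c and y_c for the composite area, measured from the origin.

web: A = 40 × 110 = 4400.00, centroid at (95.00, 55.00).
flange: A = 190 × 26 = 4940.00, centroid at (95.00, 123.00).
ΣA = 9340.00 mm²
ΣAx_c = (4400.00)(95.00) + (4940.00)(95.00) = 887300.00 mm³
ΣAy_c = (4400.00)(55.00) + (4940.00)(123.00) = 849620.00 mm³
x_c = 887300.00 / 9340.00 = 95.00 mm
y_c = 849620.00 / 9340.00 = 90.97 mm

x_c = 95.00 mm, y_c = 90.97 mm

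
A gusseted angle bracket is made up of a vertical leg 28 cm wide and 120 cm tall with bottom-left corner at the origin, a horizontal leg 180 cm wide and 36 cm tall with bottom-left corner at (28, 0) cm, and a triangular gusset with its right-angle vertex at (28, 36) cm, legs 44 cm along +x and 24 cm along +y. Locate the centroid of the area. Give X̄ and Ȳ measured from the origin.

X̄ = 80.46 cm, Ȳ = 32.94 cm

vertical leg: A = 28 × 120 = 3360.00, centroid at (14.00, 60.00).
horizontal leg: A = 180 × 36 = 6480.00, centroid at (118.00, 18.00).
gusset: A = ½·44·24 = 528.00, centroid at (42.67, 44.00).
ΣA = 10368.00 cm², ΣAX̄ = 834208.00 cm³, ΣAȲ = 341472.00 cm³.
X̄ = 834208.00/10368.00 = 80.46 cm; Ȳ = 341472.00/10368.00 = 32.94 cm.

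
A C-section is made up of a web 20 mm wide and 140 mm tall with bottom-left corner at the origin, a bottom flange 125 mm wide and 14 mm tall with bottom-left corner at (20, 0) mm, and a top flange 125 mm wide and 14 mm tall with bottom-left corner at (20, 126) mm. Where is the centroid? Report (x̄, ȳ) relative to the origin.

web: A = 20 × 140 = 2800.00, centroid at (10.00, 70.00).
bottom flange: A = 125 × 14 = 1750.00, centroid at (82.50, 7.00).
top flange: A = 125 × 14 = 1750.00, centroid at (82.50, 133.00).
ΣA = 6300.00 mm²
ΣAx̄ = (2800.00)(10.00) + (1750.00)(82.50) + (1750.00)(82.50) = 316750.00 mm³
ΣAȳ = (2800.00)(70.00) + (1750.00)(7.00) + (1750.00)(133.00) = 441000.00 mm³
x̄ = 316750.00 / 6300.00 = 50.28 mm
ȳ = 441000.00 / 6300.00 = 70.00 mm

x̄ = 50.28 mm, ȳ = 70.00 mm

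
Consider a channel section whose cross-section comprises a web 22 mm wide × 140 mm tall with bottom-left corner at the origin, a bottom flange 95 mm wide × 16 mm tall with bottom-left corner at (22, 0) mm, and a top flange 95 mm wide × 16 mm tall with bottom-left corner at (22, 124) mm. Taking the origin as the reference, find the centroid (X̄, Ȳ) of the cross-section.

Part | A | x̄ᵢ | ȳᵢ | A·x̄ᵢ | A·ȳᵢ
web | 3080.00 | 11.00 | 70.00 | 33880.00 | 215600.00
bottom flange | 1520.00 | 69.50 | 8.00 | 105640.00 | 12160.00
top flange | 1520.00 | 69.50 | 132.00 | 105640.00 | 200640.00
Σ | 6120.00 |  |  | 245160.00 | 428400.00
X̄ = 245160.00 / 6120.00 = 40.06 mm
Ȳ = 428400.00 / 6120.00 = 70.00 mm

X̄ = 40.06 mm, Ȳ = 70.00 mm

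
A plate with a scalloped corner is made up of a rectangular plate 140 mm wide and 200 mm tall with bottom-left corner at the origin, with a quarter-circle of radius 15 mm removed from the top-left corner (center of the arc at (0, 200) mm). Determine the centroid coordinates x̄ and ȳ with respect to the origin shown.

plate: A = 140 × 200 = 28000.00, centroid at (70.00, 100.00).
removed quarter-circle: A = −¼π·15² = -176.71, centroid at (6.37, 193.63).
ΣA = 27823.29 mm², ΣAx̄ = 1958875.00 mm³, ΣAȳ = 2765782.08 mm³.
x̄ = 1958875.00/27823.29 = 70.40 mm; ȳ = 2765782.08/27823.29 = 99.41 mm.

x̄ = 70.40 mm, ȳ = 99.41 mm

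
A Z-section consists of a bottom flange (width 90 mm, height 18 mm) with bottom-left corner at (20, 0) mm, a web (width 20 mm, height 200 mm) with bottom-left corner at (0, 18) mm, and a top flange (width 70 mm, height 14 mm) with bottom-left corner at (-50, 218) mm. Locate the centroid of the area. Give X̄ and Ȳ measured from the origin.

X̄ = 19.79 mm, Ȳ = 107.13 mm

Part | A | x̄ᵢ | ȳᵢ | A·x̄ᵢ | A·ȳᵢ
bottom flange | 1620.00 | 65.00 | 9.00 | 105300.00 | 14580.00
web | 4000.00 | 10.00 | 118.00 | 40000.00 | 472000.00
top flange | 980.00 | -15.00 | 225.00 | -14700.00 | 220500.00
Σ | 6600.00 |  |  | 130600.00 | 707080.00
X̄ = 130600.00 / 6600.00 = 19.79 mm
Ȳ = 707080.00 / 6600.00 = 107.13 mm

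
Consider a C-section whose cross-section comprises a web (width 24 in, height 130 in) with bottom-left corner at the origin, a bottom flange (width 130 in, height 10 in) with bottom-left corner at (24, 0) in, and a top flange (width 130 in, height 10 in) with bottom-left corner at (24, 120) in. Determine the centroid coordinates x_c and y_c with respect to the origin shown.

x_c = 47.00 in, y_c = 65.00 in

Part | A | x̄ᵢ | ȳᵢ | A·x̄ᵢ | A·ȳᵢ
web | 3120.00 | 12.00 | 65.00 | 37440.00 | 202800.00
bottom flange | 1300.00 | 89.00 | 5.00 | 115700.00 | 6500.00
top flange | 1300.00 | 89.00 | 125.00 | 115700.00 | 162500.00
Σ | 5720.00 |  |  | 268840.00 | 371800.00
x_c = 268840.00 / 5720.00 = 47.00 in
y_c = 371800.00 / 5720.00 = 65.00 in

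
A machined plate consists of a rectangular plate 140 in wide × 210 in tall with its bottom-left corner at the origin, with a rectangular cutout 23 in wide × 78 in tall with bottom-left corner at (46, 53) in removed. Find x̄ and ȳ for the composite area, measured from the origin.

Part | A | x̄ᵢ | ȳᵢ | A·x̄ᵢ | A·ȳᵢ
plate | 29400.00 | 70.00 | 105.00 | 2058000.00 | 3087000.00
hole | -1794.00 | 57.50 | 92.00 | -103155.00 | -165048.00
Σ | 27606.00 |  |  | 1954845.00 | 2921952.00
x̄ = 1954845.00 / 27606.00 = 70.81 in
ȳ = 2921952.00 / 27606.00 = 105.84 in

x̄ = 70.81 in, ȳ = 105.84 in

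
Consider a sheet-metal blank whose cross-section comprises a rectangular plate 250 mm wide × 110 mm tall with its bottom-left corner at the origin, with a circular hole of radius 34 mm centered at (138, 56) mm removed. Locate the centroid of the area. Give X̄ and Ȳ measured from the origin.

plate: A = 250 × 110 = 27500.00, centroid at (125.00, 55.00).
hole: A = −π·34² = -3631.68, centroid at (138.00, 56.00).
ΣA = 23868.32 mm²
ΣAX̄ = (27500.00)(125.00) + (-3631.68)(138.00) = 2936328.01 mm³
ΣAȲ = (27500.00)(55.00) + (-3631.68)(56.00) = 1309125.86 mm³
X̄ = 2936328.01 / 23868.32 = 123.02 mm
Ȳ = 1309125.86 / 23868.32 = 54.85 mm

X̄ = 123.02 mm, Ȳ = 54.85 mm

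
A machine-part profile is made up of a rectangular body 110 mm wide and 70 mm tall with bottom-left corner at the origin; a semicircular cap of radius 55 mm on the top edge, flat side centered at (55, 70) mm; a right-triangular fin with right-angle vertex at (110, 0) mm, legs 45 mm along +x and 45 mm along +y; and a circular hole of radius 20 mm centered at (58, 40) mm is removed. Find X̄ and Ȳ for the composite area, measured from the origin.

rectangular body: A = 110 × 70 = 7700.00, centroid at (55.00, 35.00).
semicircular top: A = ½π·55² = 4751.66, centroid at (55.00, 93.34).
triangular fin: A = ½·45·45 = 1012.50, centroid at (125.00, 15.00).
hole: A = −π·20² = -1256.64, centroid at (58.00, 40.00).
ΣA = 12207.52 mm²
ΣAX̄ = (7700.00)(55.00) + (4751.66)(55.00) + (1012.50)(125.00) + (-1256.64)(58.00) = 738518.79 mm³
ΣAȲ = (7700.00)(35.00) + (4751.66)(93.34) + (1012.50)(15.00) + (-1256.64)(40.00) = 677954.81 mm³
X̄ = 738518.79 / 12207.52 = 60.50 mm
Ȳ = 677954.81 / 12207.52 = 55.54 mm

X̄ = 60.50 mm, Ȳ = 55.54 mm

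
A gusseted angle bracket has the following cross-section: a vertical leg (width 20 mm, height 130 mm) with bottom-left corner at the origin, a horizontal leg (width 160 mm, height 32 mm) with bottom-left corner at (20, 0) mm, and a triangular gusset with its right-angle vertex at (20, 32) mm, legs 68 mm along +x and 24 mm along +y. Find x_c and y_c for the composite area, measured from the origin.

Part | A | x̄ᵢ | ȳᵢ | A·x̄ᵢ | A·ȳᵢ
vertical leg | 2600.00 | 10.00 | 65.00 | 26000.00 | 169000.00
horizontal leg | 5120.00 | 100.00 | 16.00 | 512000.00 | 81920.00
gusset | 816.00 | 42.67 | 40.00 | 34816.00 | 32640.00
Σ | 8536.00 |  |  | 572816.00 | 283560.00
x_c = 572816.00 / 8536.00 = 67.11 mm
y_c = 283560.00 / 8536.00 = 33.22 mm

x_c = 67.11 mm, y_c = 33.22 mm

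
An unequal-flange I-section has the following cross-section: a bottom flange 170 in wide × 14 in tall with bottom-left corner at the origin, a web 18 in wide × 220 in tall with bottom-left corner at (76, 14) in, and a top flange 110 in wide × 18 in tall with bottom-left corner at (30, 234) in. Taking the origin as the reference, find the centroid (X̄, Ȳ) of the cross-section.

X̄ = 85.00 in, Ȳ = 118.85 in

bottom flange: A = 170 × 14 = 2380.00, centroid at (85.00, 7.00).
web: A = 18 × 220 = 3960.00, centroid at (85.00, 124.00).
top flange: A = 110 × 18 = 1980.00, centroid at (85.00, 243.00).
ΣA = 8320.00 in²
ΣAX̄ = (2380.00)(85.00) + (3960.00)(85.00) + (1980.00)(85.00) = 707200.00 in³
ΣAȲ = (2380.00)(7.00) + (3960.00)(124.00) + (1980.00)(243.00) = 988840.00 in³
X̄ = 707200.00 / 8320.00 = 85.00 in
Ȳ = 988840.00 / 8320.00 = 118.85 in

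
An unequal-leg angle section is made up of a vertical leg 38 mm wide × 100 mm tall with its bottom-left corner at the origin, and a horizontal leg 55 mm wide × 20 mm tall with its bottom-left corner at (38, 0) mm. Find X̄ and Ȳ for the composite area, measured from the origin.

Part | A | x̄ᵢ | ȳᵢ | A·x̄ᵢ | A·ȳᵢ
vertical leg | 3800.00 | 19.00 | 50.00 | 72200.00 | 190000.00
horizontal leg | 1100.00 | 65.50 | 10.00 | 72050.00 | 11000.00
Σ | 4900.00 |  |  | 144250.00 | 201000.00
X̄ = 144250.00 / 4900.00 = 29.44 mm
Ȳ = 201000.00 / 4900.00 = 41.02 mm

X̄ = 29.44 mm, Ȳ = 41.02 mm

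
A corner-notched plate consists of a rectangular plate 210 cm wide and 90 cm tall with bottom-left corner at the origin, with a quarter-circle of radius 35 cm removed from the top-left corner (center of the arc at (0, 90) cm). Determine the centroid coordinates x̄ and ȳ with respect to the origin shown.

x̄ = 109.84 cm, ȳ = 43.38 cm

plate: A = 210 × 90 = 18900.00, centroid at (105.00, 45.00).
removed quarter-circle: A = −¼π·35² = -962.11, centroid at (14.85, 75.15).
ΣA = 17937.89 cm², ΣAx̄ = 1970208.33 cm³, ΣAȳ = 778201.52 cm³.
x̄ = 1970208.33/17937.89 = 109.84 cm; ȳ = 778201.52/17937.89 = 43.38 cm.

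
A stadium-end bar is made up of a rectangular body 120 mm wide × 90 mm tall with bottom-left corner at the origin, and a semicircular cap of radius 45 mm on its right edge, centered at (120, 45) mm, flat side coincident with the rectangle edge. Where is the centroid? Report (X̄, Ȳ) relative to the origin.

rectangular body: A = 120 × 90 = 10800.00, centroid at (60.00, 45.00).
semicircular end: A = ½π·45² = 3180.86, centroid at (139.10, 45.00).
ΣA = 13980.86 mm², ΣAX̄ = 1090453.51 mm³, ΣAȲ = 629138.82 mm³.
X̄ = 1090453.51/13980.86 = 78.00 mm; Ȳ = 629138.82/13980.86 = 45.00 mm.

X̄ = 78.00 mm, Ȳ = 45.00 mm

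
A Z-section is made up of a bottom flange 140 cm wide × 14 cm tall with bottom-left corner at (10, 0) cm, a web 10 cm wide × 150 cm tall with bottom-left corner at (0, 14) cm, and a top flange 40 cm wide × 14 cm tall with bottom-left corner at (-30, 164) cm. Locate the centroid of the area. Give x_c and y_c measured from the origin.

bottom flange: A = 140 × 14 = 1960.00, centroid at (80.00, 7.00).
web: A = 10 × 150 = 1500.00, centroid at (5.00, 89.00).
top flange: A = 40 × 14 = 560.00, centroid at (-10.00, 171.00).
ΣA = 4020.00 cm²
ΣAx_c = (1960.00)(80.00) + (1500.00)(5.00) + (560.00)(-10.00) = 158700.00 cm³
ΣAy_c = (1960.00)(7.00) + (1500.00)(89.00) + (560.00)(171.00) = 242980.00 cm³
x_c = 158700.00 / 4020.00 = 39.48 cm
y_c = 242980.00 / 4020.00 = 60.44 cm

x_c = 39.48 cm, y_c = 60.44 cm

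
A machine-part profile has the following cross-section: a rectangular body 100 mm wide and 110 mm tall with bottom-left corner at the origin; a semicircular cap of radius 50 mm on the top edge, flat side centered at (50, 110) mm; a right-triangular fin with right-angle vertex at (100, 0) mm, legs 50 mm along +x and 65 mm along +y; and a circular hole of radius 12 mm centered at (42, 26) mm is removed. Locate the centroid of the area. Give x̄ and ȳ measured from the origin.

Part | A | x̄ᵢ | ȳᵢ | A·x̄ᵢ | A·ȳᵢ
rectangular body | 11000.00 | 50.00 | 55.00 | 550000.00 | 605000.00
semicircular top | 3926.99 | 50.00 | 131.22 | 196349.54 | 515302.32
triangular fin | 1625.00 | 116.67 | 21.67 | 189583.33 | 35208.33
hole | -452.39 | 42.00 | 26.00 | -19000.35 | -11762.12
Σ | 16099.60 |  |  | 916932.52 | 1143748.53
x̄ = 916932.52 / 16099.60 = 56.95 mm
ȳ = 1143748.53 / 16099.60 = 71.04 mm

x̄ = 56.95 mm, ȳ = 71.04 mm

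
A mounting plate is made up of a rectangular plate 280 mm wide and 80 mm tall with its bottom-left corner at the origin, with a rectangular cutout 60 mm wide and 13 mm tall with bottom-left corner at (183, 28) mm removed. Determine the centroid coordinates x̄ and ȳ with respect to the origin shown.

Part | A | x̄ᵢ | ȳᵢ | A·x̄ᵢ | A·ȳᵢ
plate | 22400.00 | 140.00 | 40.00 | 3136000.00 | 896000.00
hole | -780.00 | 213.00 | 34.50 | -166140.00 | -26910.00
Σ | 21620.00 |  |  | 2969860.00 | 869090.00
x̄ = 2969860.00 / 21620.00 = 137.37 mm
ȳ = 869090.00 / 21620.00 = 40.20 mm

x̄ = 137.37 mm, ȳ = 40.20 mm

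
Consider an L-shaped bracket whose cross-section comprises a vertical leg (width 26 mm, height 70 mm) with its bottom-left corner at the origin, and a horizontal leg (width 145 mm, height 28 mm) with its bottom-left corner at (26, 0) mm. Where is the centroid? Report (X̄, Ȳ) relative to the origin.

vertical leg: A = 26 × 70 = 1820.00, centroid at (13.00, 35.00).
horizontal leg: A = 145 × 28 = 4060.00, centroid at (98.50, 14.00).
ΣA = 5880.00 mm², ΣAX̄ = 423570.00 mm³, ΣAȲ = 120540.00 mm³.
X̄ = 423570.00/5880.00 = 72.04 mm; Ȳ = 120540.00/5880.00 = 20.50 mm.

X̄ = 72.04 mm, Ȳ = 20.50 mm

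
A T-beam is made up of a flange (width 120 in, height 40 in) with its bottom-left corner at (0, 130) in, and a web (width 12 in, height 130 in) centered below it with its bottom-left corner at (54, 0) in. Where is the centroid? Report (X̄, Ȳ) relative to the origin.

X̄ = 60.00 in, Ȳ = 129.15 in

web: A = 12 × 130 = 1560.00, centroid at (60.00, 65.00).
flange: A = 120 × 40 = 4800.00, centroid at (60.00, 150.00).
ΣA = 6360.00 in², ΣAX̄ = 381600.00 in³, ΣAȲ = 821400.00 in³.
X̄ = 381600.00/6360.00 = 60.00 in; Ȳ = 821400.00/6360.00 = 129.15 in.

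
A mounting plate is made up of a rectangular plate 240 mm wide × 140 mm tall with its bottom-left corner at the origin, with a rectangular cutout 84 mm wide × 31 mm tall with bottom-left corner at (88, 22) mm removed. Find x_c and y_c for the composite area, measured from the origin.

x_c = 119.16 mm, y_c = 72.73 mm

plate: A = 240 × 140 = 33600.00, centroid at (120.00, 70.00).
hole: A = −(84 × 31) = -2604.00, centroid at (130.00, 37.50).
ΣA = 30996.00 mm²
ΣAx_c = (33600.00)(120.00) + (-2604.00)(130.00) = 3693480.00 mm³
ΣAy_c = (33600.00)(70.00) + (-2604.00)(37.50) = 2254350.00 mm³
x_c = 3693480.00 / 30996.00 = 119.16 mm
y_c = 2254350.00 / 30996.00 = 72.73 mm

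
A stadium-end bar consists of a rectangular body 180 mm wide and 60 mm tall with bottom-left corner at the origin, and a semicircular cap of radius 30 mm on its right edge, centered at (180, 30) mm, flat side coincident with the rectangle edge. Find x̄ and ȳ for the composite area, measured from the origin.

x̄ = 101.89 mm, ȳ = 30.00 mm

Part | A | x̄ᵢ | ȳᵢ | A·x̄ᵢ | A·ȳᵢ
rectangular body | 10800.00 | 90.00 | 30.00 | 972000.00 | 324000.00
semicircular end | 1413.72 | 192.73 | 30.00 | 272469.00 | 42411.50
Σ | 12213.72 |  |  | 1244469.00 | 366411.50
x̄ = 1244469.00 / 12213.72 = 101.89 mm
ȳ = 366411.50 / 12213.72 = 30.00 mm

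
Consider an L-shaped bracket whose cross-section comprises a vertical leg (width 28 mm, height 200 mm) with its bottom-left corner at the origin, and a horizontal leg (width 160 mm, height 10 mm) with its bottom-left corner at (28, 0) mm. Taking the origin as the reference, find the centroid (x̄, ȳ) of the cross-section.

x̄ = 34.89 mm, ȳ = 78.89 mm

Part | A | x̄ᵢ | ȳᵢ | A·x̄ᵢ | A·ȳᵢ
vertical leg | 5600.00 | 14.00 | 100.00 | 78400.00 | 560000.00
horizontal leg | 1600.00 | 108.00 | 5.00 | 172800.00 | 8000.00
Σ | 7200.00 |  |  | 251200.00 | 568000.00
x̄ = 251200.00 / 7200.00 = 34.89 mm
ȳ = 568000.00 / 7200.00 = 78.89 mm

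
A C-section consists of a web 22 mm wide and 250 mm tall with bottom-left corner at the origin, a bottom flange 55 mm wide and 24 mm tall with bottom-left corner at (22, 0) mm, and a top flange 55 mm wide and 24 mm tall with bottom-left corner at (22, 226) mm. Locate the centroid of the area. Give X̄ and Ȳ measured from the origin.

X̄ = 23.49 mm, Ȳ = 125.00 mm

Part | A | x̄ᵢ | ȳᵢ | A·x̄ᵢ | A·ȳᵢ
web | 5500.00 | 11.00 | 125.00 | 60500.00 | 687500.00
bottom flange | 1320.00 | 49.50 | 12.00 | 65340.00 | 15840.00
top flange | 1320.00 | 49.50 | 238.00 | 65340.00 | 314160.00
Σ | 8140.00 |  |  | 191180.00 | 1017500.00
X̄ = 191180.00 / 8140.00 = 23.49 mm
Ȳ = 1017500.00 / 8140.00 = 125.00 mm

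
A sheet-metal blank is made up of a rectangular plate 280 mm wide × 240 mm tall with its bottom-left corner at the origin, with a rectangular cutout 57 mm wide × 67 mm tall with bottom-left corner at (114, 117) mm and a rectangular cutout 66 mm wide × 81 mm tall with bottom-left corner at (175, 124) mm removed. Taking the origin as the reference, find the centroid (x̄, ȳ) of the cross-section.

x̄ = 133.57 mm, ȳ = 113.89 mm

plate: A = 280 × 240 = 67200.00, centroid at (140.00, 120.00).
hole 1: A = −(57 × 67) = -3819.00, centroid at (142.50, 150.50).
hole 2: A = −(66 × 81) = -5346.00, centroid at (208.00, 164.50).
ΣA = 58035.00 mm²
ΣAx̄ = (67200.00)(140.00) + (-3819.00)(142.50) + (-5346.00)(208.00) = 7751824.50 mm³
ΣAȳ = (67200.00)(120.00) + (-3819.00)(150.50) + (-5346.00)(164.50) = 6609823.50 mm³
x̄ = 7751824.50 / 58035.00 = 133.57 mm
ȳ = 6609823.50 / 58035.00 = 113.89 mm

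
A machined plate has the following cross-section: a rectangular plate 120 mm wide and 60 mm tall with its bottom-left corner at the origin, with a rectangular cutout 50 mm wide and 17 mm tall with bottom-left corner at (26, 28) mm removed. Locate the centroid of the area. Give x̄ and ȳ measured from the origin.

x̄ = 61.20 mm, ȳ = 29.13 mm

Part | A | x̄ᵢ | ȳᵢ | A·x̄ᵢ | A·ȳᵢ
plate | 7200.00 | 60.00 | 30.00 | 432000.00 | 216000.00
hole | -850.00 | 51.00 | 36.50 | -43350.00 | -31025.00
Σ | 6350.00 |  |  | 388650.00 | 184975.00
x̄ = 388650.00 / 6350.00 = 61.20 mm
ȳ = 184975.00 / 6350.00 = 29.13 mm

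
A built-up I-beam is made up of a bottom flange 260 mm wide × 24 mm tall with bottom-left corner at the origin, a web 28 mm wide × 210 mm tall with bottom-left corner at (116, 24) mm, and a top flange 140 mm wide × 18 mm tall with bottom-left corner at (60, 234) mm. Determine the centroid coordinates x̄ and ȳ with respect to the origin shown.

bottom flange: A = 260 × 24 = 6240.00, centroid at (130.00, 12.00).
web: A = 28 × 210 = 5880.00, centroid at (130.00, 129.00).
top flange: A = 140 × 18 = 2520.00, centroid at (130.00, 243.00).
ΣA = 14640.00 mm²
ΣAx̄ = (6240.00)(130.00) + (5880.00)(130.00) + (2520.00)(130.00) = 1903200.00 mm³
ΣAȳ = (6240.00)(12.00) + (5880.00)(129.00) + (2520.00)(243.00) = 1445760.00 mm³
x̄ = 1903200.00 / 14640.00 = 130.00 mm
ȳ = 1445760.00 / 14640.00 = 98.75 mm

x̄ = 130.00 mm, ȳ = 98.75 mm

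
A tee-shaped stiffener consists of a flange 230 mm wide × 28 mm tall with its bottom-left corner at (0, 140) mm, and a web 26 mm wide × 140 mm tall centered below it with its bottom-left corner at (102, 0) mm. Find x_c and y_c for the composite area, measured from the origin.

x_c = 115.00 mm, y_c = 123.67 mm

web: A = 26 × 140 = 3640.00, centroid at (115.00, 70.00).
flange: A = 230 × 28 = 6440.00, centroid at (115.00, 154.00).
ΣA = 10080.00 mm²
ΣAx_c = (3640.00)(115.00) + (6440.00)(115.00) = 1159200.00 mm³
ΣAy_c = (3640.00)(70.00) + (6440.00)(154.00) = 1246560.00 mm³
x_c = 1159200.00 / 10080.00 = 115.00 mm
y_c = 1246560.00 / 10080.00 = 123.67 mm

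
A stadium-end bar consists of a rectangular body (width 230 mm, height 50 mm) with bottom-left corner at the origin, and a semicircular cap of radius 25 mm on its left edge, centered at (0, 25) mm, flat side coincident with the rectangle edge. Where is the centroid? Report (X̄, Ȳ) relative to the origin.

rectangular body: A = 230 × 50 = 11500.00, centroid at (115.00, 25.00).
semicircular end: A = ½π·25² = 981.75, centroid at (-10.61, 25.00).
ΣA = 12481.75 mm²
ΣAX̄ = (11500.00)(115.00) + (981.75)(-10.61) = 1312083.33 mm³
ΣAȲ = (11500.00)(25.00) + (981.75)(25.00) = 312043.69 mm³
X̄ = 1312083.33 / 12481.75 = 105.12 mm
Ȳ = 312043.69 / 12481.75 = 25.00 mm

X̄ = 105.12 mm, Ȳ = 25.00 mm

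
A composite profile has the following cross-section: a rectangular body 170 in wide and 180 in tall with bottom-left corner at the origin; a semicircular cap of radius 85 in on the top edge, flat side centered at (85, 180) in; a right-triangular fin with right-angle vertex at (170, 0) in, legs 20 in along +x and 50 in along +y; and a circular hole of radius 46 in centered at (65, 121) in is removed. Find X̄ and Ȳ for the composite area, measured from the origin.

X̄ = 89.99 in, Ȳ = 123.19 in

Part | A | x̄ᵢ | ȳᵢ | A·x̄ᵢ | A·ȳᵢ
rectangular body | 30600.00 | 85.00 | 90.00 | 2601000.00 | 2754000.00
semicircular top | 11349.00 | 85.00 | 216.08 | 964665.29 | 2452237.29
triangular fin | 500.00 | 176.67 | 16.67 | 88333.33 | 8333.33
hole | -6647.61 | 65.00 | 121.00 | -432094.65 | -804360.82
Σ | 35801.39 |  |  | 3221903.97 | 4410209.81
X̄ = 3221903.97 / 35801.39 = 89.99 in
Ȳ = 4410209.81 / 35801.39 = 123.19 in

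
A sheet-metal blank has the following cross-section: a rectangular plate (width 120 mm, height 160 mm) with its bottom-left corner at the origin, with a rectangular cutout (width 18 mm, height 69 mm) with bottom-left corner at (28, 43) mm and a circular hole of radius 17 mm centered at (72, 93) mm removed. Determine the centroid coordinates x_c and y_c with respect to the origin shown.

x_c = 61.04 mm, y_c = 79.49 mm

plate: A = 120 × 160 = 19200.00, centroid at (60.00, 80.00).
hole 1: A = −(18 × 69) = -1242.00, centroid at (37.00, 77.50).
hole 2: A = −π·17² = -907.92, centroid at (72.00, 93.00).
ΣA = 17050.08 mm²
ΣAx_c = (19200.00)(60.00) + (-1242.00)(37.00) + (-907.92)(72.00) = 1040675.74 mm³
ΣAy_c = (19200.00)(80.00) + (-1242.00)(77.50) + (-907.92)(93.00) = 1355308.41 mm³
x_c = 1040675.74 / 17050.08 = 61.04 mm
y_c = 1355308.41 / 17050.08 = 79.49 mm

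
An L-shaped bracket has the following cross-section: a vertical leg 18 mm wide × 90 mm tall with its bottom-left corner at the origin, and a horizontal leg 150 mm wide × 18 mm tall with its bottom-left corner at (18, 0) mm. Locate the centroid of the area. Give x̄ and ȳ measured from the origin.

vertical leg: A = 18 × 90 = 1620.00, centroid at (9.00, 45.00).
horizontal leg: A = 150 × 18 = 2700.00, centroid at (93.00, 9.00).
ΣA = 4320.00 mm²
ΣAx̄ = (1620.00)(9.00) + (2700.00)(93.00) = 265680.00 mm³
ΣAȳ = (1620.00)(45.00) + (2700.00)(9.00) = 97200.00 mm³
x̄ = 265680.00 / 4320.00 = 61.50 mm
ȳ = 97200.00 / 4320.00 = 22.50 mm

x̄ = 61.50 mm, ȳ = 22.50 mm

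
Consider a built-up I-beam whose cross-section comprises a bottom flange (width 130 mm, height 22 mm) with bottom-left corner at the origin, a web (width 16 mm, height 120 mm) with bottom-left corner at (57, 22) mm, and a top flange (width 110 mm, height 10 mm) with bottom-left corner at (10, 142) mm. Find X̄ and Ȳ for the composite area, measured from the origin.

X̄ = 65.00 mm, Ȳ = 59.63 mm

bottom flange: A = 130 × 22 = 2860.00, centroid at (65.00, 11.00).
web: A = 16 × 120 = 1920.00, centroid at (65.00, 82.00).
top flange: A = 110 × 10 = 1100.00, centroid at (65.00, 147.00).
ΣA = 5880.00 mm², ΣAX̄ = 382200.00 mm³, ΣAȲ = 350600.00 mm³.
X̄ = 382200.00/5880.00 = 65.00 mm; Ȳ = 350600.00/5880.00 = 59.63 mm.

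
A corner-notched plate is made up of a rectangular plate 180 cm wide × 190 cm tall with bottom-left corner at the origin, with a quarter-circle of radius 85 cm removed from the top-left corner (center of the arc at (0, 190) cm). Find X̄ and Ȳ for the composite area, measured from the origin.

X̄ = 100.73 cm, Ȳ = 83.28 cm

plate: A = 180 × 190 = 34200.00, centroid at (90.00, 95.00).
removed quarter-circle: A = −¼π·85² = -5674.50, centroid at (36.08, 153.92).
ΣA = 28525.50 cm², ΣAX̄ = 2873291.67 cm³, ΣAȲ = 2375553.00 cm³.
X̄ = 2873291.67/28525.50 = 100.73 cm; Ȳ = 2375553.00/28525.50 = 83.28 cm.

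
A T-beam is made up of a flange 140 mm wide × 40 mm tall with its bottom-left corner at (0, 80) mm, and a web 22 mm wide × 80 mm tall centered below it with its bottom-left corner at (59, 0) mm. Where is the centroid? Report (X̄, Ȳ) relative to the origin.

web: A = 22 × 80 = 1760.00, centroid at (70.00, 40.00).
flange: A = 140 × 40 = 5600.00, centroid at (70.00, 100.00).
ΣA = 7360.00 mm²
ΣAX̄ = (1760.00)(70.00) + (5600.00)(70.00) = 515200.00 mm³
ΣAȲ = (1760.00)(40.00) + (5600.00)(100.00) = 630400.00 mm³
X̄ = 515200.00 / 7360.00 = 70.00 mm
Ȳ = 630400.00 / 7360.00 = 85.65 mm

X̄ = 70.00 mm, Ȳ = 85.65 mm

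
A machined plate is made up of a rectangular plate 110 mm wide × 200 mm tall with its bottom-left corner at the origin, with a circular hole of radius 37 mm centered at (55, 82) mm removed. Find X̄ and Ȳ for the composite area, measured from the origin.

plate: A = 110 × 200 = 22000.00, centroid at (55.00, 100.00).
hole: A = −π·37² = -4300.84, centroid at (55.00, 82.00).
ΣA = 17699.16 mm²
ΣAX̄ = (22000.00)(55.00) + (-4300.84)(55.00) = 973453.78 mm³
ΣAȲ = (22000.00)(100.00) + (-4300.84)(82.00) = 1847331.09 mm³
X̄ = 973453.78 / 17699.16 = 55.00 mm
Ȳ = 1847331.09 / 17699.16 = 104.37 mm

X̄ = 55.00 mm, Ȳ = 104.37 mm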